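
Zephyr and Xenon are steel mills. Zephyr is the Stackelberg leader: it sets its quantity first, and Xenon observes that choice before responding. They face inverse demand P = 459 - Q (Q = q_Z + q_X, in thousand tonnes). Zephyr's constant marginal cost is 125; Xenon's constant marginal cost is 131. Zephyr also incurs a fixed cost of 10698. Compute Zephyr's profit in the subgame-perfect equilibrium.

The follower Xenon best-responds to any q_Z: π_X = (459 - Q)q_X - 131q_X.
∂π_X/∂q_X = 328 - q_Z - 2q_X = 0 gives the reaction function q_X = (328 - q_Z)/2.
The leader anticipates this reaction. Substituting into P = 459 - Q gives P = 295 - (1/2)q_Z, so π_Z = (295 - (1/2)q_Z)q_Z - 125q_Z.
Leader FOC: 170 - q_Z = 0, so q_Z = 170.
Then q_X = (328 - 170)/2 = 79.
Price P = 459 - 249 = 210.
Zephyr's profit: (210 - 125)·170 - 10698 = 3752.

3752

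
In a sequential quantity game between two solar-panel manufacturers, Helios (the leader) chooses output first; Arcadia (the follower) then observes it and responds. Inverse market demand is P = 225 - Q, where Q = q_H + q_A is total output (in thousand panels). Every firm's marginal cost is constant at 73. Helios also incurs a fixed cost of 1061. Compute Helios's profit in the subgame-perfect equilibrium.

1827

Solve by backward induction. Given q_H, the follower Arcadia maximises π_A = (225 - q_H - q_A)q_A - 73q_A.
Setting the follower's marginal profit to zero, 152 - q_H - 2q_A = 0, i.e. q_A = (152 - q_H)/2.
Helios substitutes q_A(q_H) into its own profit: π_H = q_H(225 - q_H - (152 - q_H)/2) - 73q_H = (149 - (1/2)q_H)q_H - 73q_H.
Leader FOC: 76 - q_H = 0, so q_H = 76.
Then q_A = (152 - 76)/2 = 38.
Price P = 225 - 114 = 111.
Helios's profit: (111 - 73)·76 - 1061 = 1827.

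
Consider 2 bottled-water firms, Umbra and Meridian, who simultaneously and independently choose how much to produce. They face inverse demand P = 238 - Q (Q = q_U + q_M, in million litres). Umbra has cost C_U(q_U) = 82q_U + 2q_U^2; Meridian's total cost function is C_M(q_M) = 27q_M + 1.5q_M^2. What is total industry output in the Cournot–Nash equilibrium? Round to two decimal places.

57.90

Umbra's profit: π_U = (238 - Q)q_U - (82q_U + 2q_U²). Setting ∂π_U/∂q_U = 0: 156 - 6q_U - (q_M) = 0.
Meridian's profit: π_M = (238 - Q)q_M - (27q_M + (3/2)q_M²). Setting ∂π_M/∂q_M = 0: 211 - 5q_M - (q_U) = 0.
Best responses: q_U = (156 - q_M)/6, q_M = (211 - q_U)/5.
Solving the pair: q_U = 569/29, q_M = 1110/29.
Total output Q = 569/29 + 1110/29 = 1679/29.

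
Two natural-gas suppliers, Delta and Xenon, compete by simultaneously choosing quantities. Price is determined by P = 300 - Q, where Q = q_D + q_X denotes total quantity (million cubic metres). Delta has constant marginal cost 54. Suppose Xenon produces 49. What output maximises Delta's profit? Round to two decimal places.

98.50

With the rival's output fixed at 49, Delta's profit is π_D = (300 - 49 - q_D)q_D - (54q_D) = (251 - q_D)q_D - (54q_D).
∂π_D/∂q_D = 197 - 2q_D = 0, so q_D = 197/2.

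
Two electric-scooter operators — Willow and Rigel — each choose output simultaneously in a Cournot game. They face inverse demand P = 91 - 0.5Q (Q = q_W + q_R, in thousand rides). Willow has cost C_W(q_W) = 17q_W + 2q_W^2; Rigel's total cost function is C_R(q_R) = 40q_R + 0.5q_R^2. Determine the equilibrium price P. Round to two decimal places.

73.54

Willow's profit: π_W = (91 - 0.5Q)q_W - (17q_W + 2q_W²). Setting ∂π_W/∂q_W = 0: 74 - 5q_W - (1/2)(q_R) = 0.
Rigel's first-order condition: 51 - 2q_R - (1/2)(q_W) = 0.
Best responses: q_W = (74 - (1/2)q_R)/5, q_R = (51 - (1/2)q_W)/2.
Substituting one into the other gives q_W = 490/39 and q_R = 872/39.
Total output Q = 454/13, so price P = 91 - (1/2)·(454/13) = 956/13.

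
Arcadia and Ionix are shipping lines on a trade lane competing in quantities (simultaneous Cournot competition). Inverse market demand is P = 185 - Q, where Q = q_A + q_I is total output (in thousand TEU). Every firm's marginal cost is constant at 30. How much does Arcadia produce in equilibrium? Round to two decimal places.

Each firm earns π_i = (185 - Q)q_i - 30q_i.
First-order condition (treating rivals' output as given): 155 - 2q_i - q_j = 0.
By symmetry each firm produces the same amount; substituting q_j = q_i yields q_i = 155/3.

51.67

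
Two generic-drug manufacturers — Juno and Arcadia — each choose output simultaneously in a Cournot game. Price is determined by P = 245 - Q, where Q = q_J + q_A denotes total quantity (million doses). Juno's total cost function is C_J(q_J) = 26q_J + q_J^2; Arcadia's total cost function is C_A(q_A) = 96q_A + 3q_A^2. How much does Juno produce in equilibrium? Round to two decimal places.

Juno's profit: π_J = (245 - Q)q_J - (26q_J + q_J²). Setting ∂π_J/∂q_J = 0: 219 - 4q_J - (q_A) = 0.
Arcadia's first-order condition: 149 - 8q_A - (q_J) = 0.
Rearranging gives the reaction functions q_J = (219 - q_A)/4 and q_A = (149 - q_J)/8.
Solving the pair: q_J = 1603/31, q_A = 377/31.

51.71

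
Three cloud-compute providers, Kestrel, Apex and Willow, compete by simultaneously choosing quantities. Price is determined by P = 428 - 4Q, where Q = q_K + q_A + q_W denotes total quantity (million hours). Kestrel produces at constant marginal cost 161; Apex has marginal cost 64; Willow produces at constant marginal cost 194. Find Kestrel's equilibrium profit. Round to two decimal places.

Kestrel's profit: π_K = (428 - 4Q)q_K - (161q_K). Setting ∂π_K/∂q_K = 0: 267 - 8q_K - 4(q_A + q_W) = 0.
Apex's profit: π_A = (428 - 4Q)q_A - (64q_A). Setting ∂π_A/∂q_A = 0: 364 - 8q_A - 4(q_K + q_W) = 0.
Willow's first-order condition: 234 - 8q_W - 4(q_K + q_A) = 0.
Adding the 3 first-order conditions: 865 − 16Q = 0, so Q = 865/16.
Back-substituting: q_K = (267 − 865/4)/4 = 203/16, q_A = (364 − 865/4)/4 = 591/16, q_W = (234 − 865/4)/4 = 71/16.
Price P = 428 - 4·(865/16) = 847/4.
Kestrel's profit: (847/4 - 161)·(203/16) = 643.8906.

643.89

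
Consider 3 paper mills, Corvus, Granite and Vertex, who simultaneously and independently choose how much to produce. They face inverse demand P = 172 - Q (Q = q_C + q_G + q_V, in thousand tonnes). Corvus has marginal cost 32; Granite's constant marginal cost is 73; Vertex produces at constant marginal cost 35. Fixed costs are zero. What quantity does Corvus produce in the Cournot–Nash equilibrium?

46

Corvus's profit: π_C = (172 - Q)q_C - (32q_C). Setting ∂π_C/∂q_C = 0: 140 - 2q_C - (q_G + q_V) = 0.
Granite's first-order condition: 99 - 2q_G - (q_C + q_V) = 0.
Vertex's profit: π_V = (172 - Q)q_V - (35q_V). Setting ∂π_V/∂q_V = 0: 137 - 2q_V - (q_C + q_G) = 0.
Adding the 3 conditions: 376 − 2Q − 2Q = 0, i.e. Q = 94.
Back-substituting: q_C = (140 − 94) = 46, q_G = (99 − 94) = 5, q_V = (137 − 94) = 43.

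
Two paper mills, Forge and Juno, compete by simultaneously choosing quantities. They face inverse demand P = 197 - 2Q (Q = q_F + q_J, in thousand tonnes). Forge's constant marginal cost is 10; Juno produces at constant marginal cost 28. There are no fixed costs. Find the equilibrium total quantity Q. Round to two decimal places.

59.33

Forge's profit: π_F = (197 - 2Q)q_F - (10q_F). Setting ∂π_F/∂q_F = 0: 187 - 4q_F - 2(q_J) = 0.
Juno's first-order condition: 169 - 4q_J - 2(q_F) = 0.
Rearranging gives the reaction functions q_F = (187 - 2q_J)/4 and q_J = (169 - 2q_F)/4.
Substituting one into the other gives q_F = 205/6 and q_J = 151/6.
Total output Q = 205/6 + 151/6 = 178/3.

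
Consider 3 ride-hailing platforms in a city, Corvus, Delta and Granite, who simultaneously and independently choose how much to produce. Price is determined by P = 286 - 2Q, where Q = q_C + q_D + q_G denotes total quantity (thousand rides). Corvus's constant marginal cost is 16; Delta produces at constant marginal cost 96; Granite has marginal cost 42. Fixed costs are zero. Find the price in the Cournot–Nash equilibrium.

Corvus's profit: π_C = (286 - 2Q)q_C - (16q_C). Setting ∂π_C/∂q_C = 0: 270 - 4q_C - 2(q_D + q_G) = 0.
Delta's profit: π_D = (286 - 2Q)q_D - (96q_D). Setting ∂π_D/∂q_D = 0: 190 - 4q_D - 2(q_C + q_G) = 0.
Granite's first-order condition: 244 - 4q_G - 2(q_C + q_D) = 0.
Summing all 3 equations gives 704 − 8Q = 0, hence Q = 88.
Back-substituting: q_C = (270 − 176)/2 = 47, q_D = (190 − 176)/2 = 7, q_G = (244 − 176)/2 = 34.
Total output Q = 88, so price P = 286 - 2·88 = 110.

110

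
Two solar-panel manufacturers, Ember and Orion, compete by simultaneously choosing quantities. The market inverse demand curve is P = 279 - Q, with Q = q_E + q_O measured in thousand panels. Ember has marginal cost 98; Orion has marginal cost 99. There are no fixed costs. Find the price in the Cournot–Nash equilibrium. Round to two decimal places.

Ember's profit: π_E = (279 - Q)q_E - (98q_E). Setting ∂π_E/∂q_E = 0: 181 - 2q_E - (q_O) = 0.
Orion's profit: π_O = (279 - Q)q_O - (99q_O). Setting ∂π_O/∂q_O = 0: 180 - 2q_O - (q_E) = 0.
Best responses: q_E = (181 - q_O)/2, q_O = (180 - q_E)/2.
Solving the pair: q_E = 182/3, q_O = 179/3.
Total output Q = 361/3, so price P = 279 - 361/3 = 476/3.

158.67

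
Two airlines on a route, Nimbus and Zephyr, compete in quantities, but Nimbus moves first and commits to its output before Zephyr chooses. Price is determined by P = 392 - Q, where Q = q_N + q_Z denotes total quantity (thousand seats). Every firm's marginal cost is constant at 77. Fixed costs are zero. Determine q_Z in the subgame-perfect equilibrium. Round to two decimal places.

78.75

Solve by backward induction. Given q_N, the follower Zephyr maximises π_Z = (392 - q_N - q_Z)q_Z - 77q_Z.
Follower FOC: 315 - q_N - 2q_Z = 0, so q_Z(q_N) = (315 - q_N)/2.
The leader anticipates this reaction. Substituting into P = 392 - Q gives P = 469/2 - (1/2)q_N, so π_N = (469/2 - (1/2)q_N)q_N - 77q_N.
Leader FOC: 315/2 - q_N = 0, so q_N = 315/2.
Then q_Z = (315 - 315/2)/2 = 315/4.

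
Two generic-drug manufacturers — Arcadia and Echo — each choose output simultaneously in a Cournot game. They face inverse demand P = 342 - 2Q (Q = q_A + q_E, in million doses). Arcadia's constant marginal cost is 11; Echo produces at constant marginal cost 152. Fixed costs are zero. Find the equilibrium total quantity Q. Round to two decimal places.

Arcadia's profit: π_A = (342 - 2Q)q_A - (11q_A). Setting ∂π_A/∂q_A = 0: 331 - 4q_A - 2(q_E) = 0.
Echo's profit: π_E = (342 - 2Q)q_E - (152q_E). Setting ∂π_E/∂q_E = 0: 190 - 4q_E - 2(q_A) = 0.
Rearranging gives the reaction functions q_A = (331 - 2q_E)/4 and q_E = (190 - 2q_A)/4.
Substituting one into the other gives q_A = 236/3 and q_E = 49/6.
Total output Q = 236/3 + 49/6 = 521/6.

86.83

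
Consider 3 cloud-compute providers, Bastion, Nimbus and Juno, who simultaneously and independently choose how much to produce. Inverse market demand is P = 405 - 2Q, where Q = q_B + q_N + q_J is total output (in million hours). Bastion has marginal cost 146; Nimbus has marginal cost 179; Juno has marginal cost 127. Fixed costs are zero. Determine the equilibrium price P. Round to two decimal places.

Bastion's profit: π_B = (405 - 2Q)q_B - (146q_B). Setting ∂π_B/∂q_B = 0: 259 - 4q_B - 2(q_N + q_J) = 0.
Nimbus's first-order condition: 226 - 4q_N - 2(q_B + q_J) = 0.
Juno's profit: π_J = (405 - 2Q)q_J - (127q_J). Setting ∂π_J/∂q_J = 0: 278 - 4q_J - 2(q_B + q_N) = 0.
Adding the 3 first-order conditions: 763 − 8Q = 0, so Q = 763/8.
Back-substituting: q_B = (259 − 763/4)/2 = 273/8, q_N = (226 − 763/4)/2 = 141/8, q_J = (278 − 763/4)/2 = 349/8.
Total output Q = 763/8, so price P = 405 - 2·(763/8) = 857/4.

214.25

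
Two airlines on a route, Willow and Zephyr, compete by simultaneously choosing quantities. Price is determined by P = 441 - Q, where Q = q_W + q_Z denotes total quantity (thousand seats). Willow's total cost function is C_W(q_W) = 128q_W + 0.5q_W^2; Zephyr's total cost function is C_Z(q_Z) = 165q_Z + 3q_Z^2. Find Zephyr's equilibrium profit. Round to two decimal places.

2005.48

Willow's profit: π_W = (441 - Q)q_W - (128q_W + (1/2)q_W²). Setting ∂π_W/∂q_W = 0: 313 - 3q_W - (q_Z) = 0.
Zephyr's first-order condition: 276 - 8q_Z - (q_W) = 0.
Rearranging gives the reaction functions q_W = (313 - q_Z)/3 and q_Z = (276 - q_W)/8.
Solving the pair: q_W = 96.8696, q_Z = 515/23.
Price P = 441 - 119.2609 = 321.7391.
Zephyr's profit: 321.7391·(515/23) - 165·(515/23) - 3(515/23)² = 2005.4820.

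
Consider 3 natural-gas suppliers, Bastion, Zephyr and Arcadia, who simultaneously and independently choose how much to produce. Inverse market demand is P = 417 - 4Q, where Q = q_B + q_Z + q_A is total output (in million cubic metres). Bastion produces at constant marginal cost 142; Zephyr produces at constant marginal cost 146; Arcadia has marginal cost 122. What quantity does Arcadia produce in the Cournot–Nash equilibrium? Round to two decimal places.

21.19

Bastion's profit: π_B = (417 - 4Q)q_B - (142q_B). Setting ∂π_B/∂q_B = 0: 275 - 8q_B - 4(q_Z + q_A) = 0.
Zephyr's profit: π_Z = (417 - 4Q)q_Z - (146q_Z). Setting ∂π_Z/∂q_Z = 0: 271 - 8q_Z - 4(q_B + q_A) = 0.
Arcadia's profit: π_A = (417 - 4Q)q_A - (122q_A). Setting ∂π_A/∂q_A = 0: 295 - 8q_A - 4(q_B + q_Z) = 0.
Summing all 3 equations gives 841 − 16Q = 0, hence Q = 841/16.
Back-substituting: q_B = (275 − 841/4)/4 = 259/16, q_Z = (271 − 841/4)/4 = 243/16, q_A = (295 − 841/4)/4 = 339/16.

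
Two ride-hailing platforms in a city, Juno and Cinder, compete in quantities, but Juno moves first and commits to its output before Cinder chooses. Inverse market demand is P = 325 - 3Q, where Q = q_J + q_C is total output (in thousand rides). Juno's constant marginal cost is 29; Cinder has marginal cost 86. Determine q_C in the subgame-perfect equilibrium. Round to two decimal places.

Solve by backward induction. Given q_J, the follower Cinder maximises π_C = (325 - 3q_J - 3q_C)q_C - 86q_C.
Setting the follower's marginal profit to zero, 239 - 3q_J - 6q_C = 0, i.e. q_C = (239 - 3q_J)/6.
The leader anticipates this reaction. Substituting into P = 325 - 3Q gives P = 411/2 - (3/2)q_J, so π_J = (411/2 - (3/2)q_J)q_J - 29q_J.
Leader FOC: 353/2 - 3q_J = 0, so q_J = 353/6.
Then q_C = (239 - 3·(353/6))/6 = 125/12.

10.42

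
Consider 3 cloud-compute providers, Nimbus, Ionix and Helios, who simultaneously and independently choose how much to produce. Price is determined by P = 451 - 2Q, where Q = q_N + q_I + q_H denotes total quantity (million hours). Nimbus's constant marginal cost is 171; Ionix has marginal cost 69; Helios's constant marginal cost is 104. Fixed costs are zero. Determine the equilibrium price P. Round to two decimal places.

198.75

Nimbus's profit: π_N = (451 - 2Q)q_N - (171q_N). Setting ∂π_N/∂q_N = 0: 280 - 4q_N - 2(q_I + q_H) = 0.
Ionix's profit: π_I = (451 - 2Q)q_I - (69q_I). Setting ∂π_I/∂q_I = 0: 382 - 4q_I - 2(q_N + q_H) = 0.
Helios's first-order condition: 347 - 4q_H - 2(q_N + q_I) = 0.
Summing all 3 equations gives 1009 − 8Q = 0, hence Q = 1009/8.
Back-substituting: q_N = (280 − 1009/4)/2 = 111/8, q_I = (382 − 1009/4)/2 = 519/8, q_H = (347 − 1009/4)/2 = 379/8.
Total output Q = 1009/8, so price P = 451 - 2·(1009/8) = 795/4.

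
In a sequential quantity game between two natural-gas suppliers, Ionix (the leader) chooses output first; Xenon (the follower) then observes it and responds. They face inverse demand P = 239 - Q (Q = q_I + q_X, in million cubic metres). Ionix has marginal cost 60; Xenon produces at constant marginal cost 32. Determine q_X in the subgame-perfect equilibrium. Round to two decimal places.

65.75

Solve by backward induction. Given q_I, the follower Xenon maximises π_X = (239 - q_I - q_X)q_X - 32q_X.
∂π_X/∂q_X = 207 - q_I - 2q_X = 0 gives the reaction function q_X = (207 - q_I)/2.
The leader anticipates this reaction. Substituting into P = 239 - Q gives P = 271/2 - (1/2)q_I, so π_I = (271/2 - (1/2)q_I)q_I - 60q_I.
The leader's first-order condition 151/2 - q_I = 0 yields q_I = 151/2.
Then q_X = (207 - 151/2)/2 = 263/4.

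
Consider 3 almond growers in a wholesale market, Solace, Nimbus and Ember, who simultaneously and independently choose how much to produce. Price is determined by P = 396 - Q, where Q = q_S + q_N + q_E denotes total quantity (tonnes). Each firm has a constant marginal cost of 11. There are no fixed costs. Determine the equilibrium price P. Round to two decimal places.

A representative firm's profit is π_i = q_i(396 - Q) - 11q_i.
First-order condition (treating rivals' output as given): 385 - 2q_i - Σ_{j≠i} q_j = 0.
With identical firms every q_j equals q_i, so Σ_{j≠i} q_j = 2q_i and 385 = 4q_i, giving q_i = 385/4.
Total output Q = 1155/4, so price P = 396 - 1155/4 = 429/4.

107.25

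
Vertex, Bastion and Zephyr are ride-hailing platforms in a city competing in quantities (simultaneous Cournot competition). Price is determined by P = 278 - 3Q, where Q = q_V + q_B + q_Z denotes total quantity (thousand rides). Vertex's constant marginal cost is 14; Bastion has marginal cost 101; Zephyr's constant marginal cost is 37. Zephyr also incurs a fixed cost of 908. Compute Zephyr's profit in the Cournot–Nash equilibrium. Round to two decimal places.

748.75

Vertex's profit: π_V = (278 - 3Q)q_V - (14q_V). Setting ∂π_V/∂q_V = 0: 264 - 6q_V - 3(q_B + q_Z) = 0.
Bastion's profit: π_B = (278 - 3Q)q_B - (101q_B). Setting ∂π_B/∂q_B = 0: 177 - 6q_B - 3(q_V + q_Z) = 0.
Zephyr's first-order condition: 241 - 6q_Z - 3(q_V + q_B) = 0.
Summing all 3 equations gives 682 − 12Q = 0, hence Q = 341/6.
Back-substituting: q_V = (264 − 341/2)/3 = 187/6, q_B = (177 − 341/2)/3 = 13/6, q_Z = (241 − 341/2)/3 = 47/2.
Price P = 278 - 3·(341/6) = 215/2.
Zephyr's profit: (215/2 - 37)·(47/2) - 908 = 748.7500.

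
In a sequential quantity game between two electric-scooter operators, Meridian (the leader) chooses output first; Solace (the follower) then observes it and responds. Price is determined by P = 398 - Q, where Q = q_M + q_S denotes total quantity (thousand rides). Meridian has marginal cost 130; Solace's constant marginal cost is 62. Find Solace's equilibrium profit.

The follower Solace best-responds to any q_M: π_S = (398 - Q)q_S - 62q_S.
Follower FOC: 336 - q_M - 2q_S = 0, so q_S(q_M) = (336 - q_M)/2.
Meridian substitutes q_S(q_M) into its own profit: π_M = q_M(398 - q_M - (336 - q_M)/2) - 130q_M = (230 - (1/2)q_M)q_M - 130q_M.
The leader's first-order condition 100 - q_M = 0 yields q_M = 100.
Then q_S = (336 - 100)/2 = 118.
Price P = 398 - 218 = 180.
Solace's profit: (180 - 62)·118 = 13924.

13924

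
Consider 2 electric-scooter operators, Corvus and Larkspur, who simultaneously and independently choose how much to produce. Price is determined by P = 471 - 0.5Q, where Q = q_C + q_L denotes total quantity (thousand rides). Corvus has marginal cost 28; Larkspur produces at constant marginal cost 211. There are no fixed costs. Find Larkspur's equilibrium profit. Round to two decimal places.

1317.56

Corvus's profit: π_C = (471 - 0.5Q)q_C - (28q_C). Setting ∂π_C/∂q_C = 0: 443 - q_C - (1/2)(q_L) = 0.
Larkspur's first-order condition: 260 - q_L - (1/2)(q_C) = 0.
Best responses: q_C = (443 - (1/2)q_L), q_L = (260 - (1/2)q_C).
Solving the pair: q_C = 1252/3, q_L = 154/3.
Price P = 471 - (1/2)·(1406/3) = 710/3.
Larkspur's profit: (710/3 - 211)·(154/3) = 1317.5556.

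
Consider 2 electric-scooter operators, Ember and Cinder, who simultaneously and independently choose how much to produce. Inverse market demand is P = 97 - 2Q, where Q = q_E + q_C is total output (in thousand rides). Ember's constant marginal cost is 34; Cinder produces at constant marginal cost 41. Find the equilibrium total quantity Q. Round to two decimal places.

19.83

Ember's profit: π_E = (97 - 2Q)q_E - (34q_E). Setting ∂π_E/∂q_E = 0: 63 - 4q_E - 2(q_C) = 0.
Cinder's profit: π_C = (97 - 2Q)q_C - (41q_C). Setting ∂π_C/∂q_C = 0: 56 - 4q_C - 2(q_E) = 0.
So q_E = (63 - 2q_C)/4 and q_C = (56 - 2q_E)/4.
Substituting one into the other gives q_E = 35/3 and q_C = 49/6.
Total output Q = 35/3 + 49/6 = 119/6.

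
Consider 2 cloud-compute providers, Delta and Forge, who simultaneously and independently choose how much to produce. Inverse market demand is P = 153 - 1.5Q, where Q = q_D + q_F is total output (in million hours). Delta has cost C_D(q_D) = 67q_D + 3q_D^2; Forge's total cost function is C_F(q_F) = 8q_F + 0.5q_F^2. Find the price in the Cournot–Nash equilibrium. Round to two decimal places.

95.11

Delta's profit: π_D = (153 - 1.5Q)q_D - (67q_D + 3q_D²). Setting ∂π_D/∂q_D = 0: 86 - 9q_D - (3/2)(q_F) = 0.
Forge's profit: π_F = (153 - 1.5Q)q_F - (8q_F + (1/2)q_F²). Setting ∂π_F/∂q_F = 0: 145 - 4q_F - (3/2)(q_D) = 0.
Rearranging gives the reaction functions q_D = (86 - (3/2)q_F)/9 and q_F = (145 - (3/2)q_D)/4.
Solving the pair: q_D = 506/135, q_F = 1568/45.
Total output Q = 1042/27, so price P = 153 - (3/2)·(1042/27) = 856/9.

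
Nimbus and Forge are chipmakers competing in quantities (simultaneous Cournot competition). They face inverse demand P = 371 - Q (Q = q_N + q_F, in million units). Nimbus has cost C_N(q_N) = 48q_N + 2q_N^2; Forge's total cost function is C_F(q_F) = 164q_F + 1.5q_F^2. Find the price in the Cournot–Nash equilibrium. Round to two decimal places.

290.76

Nimbus's profit: π_N = (371 - Q)q_N - (48q_N + 2q_N²). Setting ∂π_N/∂q_N = 0: 323 - 6q_N - (q_F) = 0.
Forge's first-order condition: 207 - 5q_F - (q_N) = 0.
Best responses: q_N = (323 - q_F)/6, q_F = (207 - q_N)/5.
Solving the pair: q_N = 1408/29, q_F = 919/29.
Total output Q = 80.2414, so price P = 371 - 80.2414 = 290.7586.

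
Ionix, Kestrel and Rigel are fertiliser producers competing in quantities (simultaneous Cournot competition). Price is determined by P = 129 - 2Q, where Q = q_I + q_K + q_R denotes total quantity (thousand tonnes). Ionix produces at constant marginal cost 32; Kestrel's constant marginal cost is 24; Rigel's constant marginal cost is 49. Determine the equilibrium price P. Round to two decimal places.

58.50

Ionix's profit: π_I = (129 - 2Q)q_I - (32q_I). Setting ∂π_I/∂q_I = 0: 97 - 4q_I - 2(q_K + q_R) = 0.
Kestrel's first-order condition: 105 - 4q_K - 2(q_I + q_R) = 0.
Rigel's first-order condition: 80 - 4q_R - 2(q_I + q_K) = 0.
Adding the 3 first-order conditions: 282 − 8Q = 0, so Q = 141/4.
Back-substituting: q_I = (97 − 141/2)/2 = 53/4, q_K = (105 − 141/2)/2 = 69/4, q_R = (80 − 141/2)/2 = 19/4.
Total output Q = 141/4, so price P = 129 - 2·(141/4) = 117/2.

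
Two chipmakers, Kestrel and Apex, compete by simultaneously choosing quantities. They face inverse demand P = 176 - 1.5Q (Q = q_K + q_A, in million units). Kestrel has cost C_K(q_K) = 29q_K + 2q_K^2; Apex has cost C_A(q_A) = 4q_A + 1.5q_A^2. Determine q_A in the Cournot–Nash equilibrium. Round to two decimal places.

24.74

Kestrel's profit: π_K = (176 - 1.5Q)q_K - (29q_K + 2q_K²). Setting ∂π_K/∂q_K = 0: 147 - 7q_K - (3/2)(q_A) = 0.
Apex's first-order condition: 172 - 6q_A - (3/2)(q_K) = 0.
Rearranging gives the reaction functions q_K = (147 - (3/2)q_A)/7 and q_A = (172 - (3/2)q_K)/6.
Solving the pair: q_K = 832/53, q_A = 24.7421.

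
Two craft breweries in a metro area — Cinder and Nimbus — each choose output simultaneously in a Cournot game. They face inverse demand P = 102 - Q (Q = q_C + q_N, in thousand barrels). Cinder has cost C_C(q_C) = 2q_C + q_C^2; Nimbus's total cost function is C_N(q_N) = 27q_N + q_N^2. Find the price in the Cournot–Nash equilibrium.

Cinder's profit: π_C = (102 - Q)q_C - (2q_C + q_C²). Setting ∂π_C/∂q_C = 0: 100 - 4q_C - (q_N) = 0.
Nimbus's profit: π_N = (102 - Q)q_N - (27q_N + q_N²). Setting ∂π_N/∂q_N = 0: 75 - 4q_N - (q_C) = 0.
Best responses: q_C = (100 - q_N)/4, q_N = (75 - q_C)/4.
Substituting one into the other gives q_C = 65/3 and q_N = 40/3.
Total output Q = 35, so price P = 102 - 35 = 67.

67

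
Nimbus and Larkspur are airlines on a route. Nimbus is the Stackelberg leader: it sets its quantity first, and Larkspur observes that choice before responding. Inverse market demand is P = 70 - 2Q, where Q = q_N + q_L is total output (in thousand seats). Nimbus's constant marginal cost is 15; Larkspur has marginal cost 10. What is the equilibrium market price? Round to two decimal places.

27.50

The follower Larkspur best-responds to any q_N: π_L = (70 - 2Q)q_L - 10q_L.
∂π_L/∂q_L = 60 - 2q_N - 4q_L = 0 gives the reaction function q_L = (60 - 2q_N)/4.
Nimbus substitutes q_L(q_N) into its own profit: π_N = q_N(70 - 2q_N - (60 - 2q_N)/2) - 15q_N = (40 - q_N)q_N - 15q_N.
Leader FOC: 25 - 2q_N = 0, so q_N = 25/2.
Then q_L = (60 - 2·(25/2))/4 = 35/4.
Total output Q = 85/4, so price P = 70 - 2·(85/4) = 55/2.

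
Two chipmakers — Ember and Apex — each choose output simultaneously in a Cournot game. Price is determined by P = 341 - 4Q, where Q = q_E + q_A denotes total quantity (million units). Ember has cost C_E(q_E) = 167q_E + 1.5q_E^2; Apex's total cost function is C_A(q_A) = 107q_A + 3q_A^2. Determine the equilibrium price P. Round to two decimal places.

Ember's profit: π_E = (341 - 4Q)q_E - (167q_E + (3/2)q_E²). Setting ∂π_E/∂q_E = 0: 174 - 11q_E - 4(q_A) = 0.
Apex's profit: π_A = (341 - 4Q)q_A - (107q_A + 3q_A²). Setting ∂π_A/∂q_A = 0: 234 - 14q_A - 4(q_E) = 0.
Best responses: q_E = (174 - 4q_A)/11, q_A = (234 - 4q_E)/14.
Solving the pair: q_E = 250/23, q_A = 313/23.
Total output Q = 563/23, so price P = 341 - 4·(563/23) = 243.0870.

243.09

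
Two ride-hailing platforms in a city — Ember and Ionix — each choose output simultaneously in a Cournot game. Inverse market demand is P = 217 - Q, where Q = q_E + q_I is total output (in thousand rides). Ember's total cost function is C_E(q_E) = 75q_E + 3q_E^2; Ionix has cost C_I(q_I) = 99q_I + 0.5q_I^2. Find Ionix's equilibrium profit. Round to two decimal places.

Ember's profit: π_E = (217 - Q)q_E - (75q_E + 3q_E²). Setting ∂π_E/∂q_E = 0: 142 - 8q_E - (q_I) = 0.
Ionix's profit: π_I = (217 - Q)q_I - (99q_I + (1/2)q_I²). Setting ∂π_I/∂q_I = 0: 118 - 3q_I - (q_E) = 0.
Best responses: q_E = (142 - q_I)/8, q_I = (118 - q_E)/3.
Solving the pair: q_E = 308/23, q_I = 802/23.
Price P = 217 - 1110/23 = 168.7391.
Ionix's profit: 168.7391·(802/23) - 99·(802/23) - (1/2)(802/23)² = 1823.8299.

1823.83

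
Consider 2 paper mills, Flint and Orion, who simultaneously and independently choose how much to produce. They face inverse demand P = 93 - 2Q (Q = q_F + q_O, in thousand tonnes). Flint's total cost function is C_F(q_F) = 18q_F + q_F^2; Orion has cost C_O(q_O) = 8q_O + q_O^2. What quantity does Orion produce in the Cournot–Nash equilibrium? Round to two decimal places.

Flint's profit: π_F = (93 - 2Q)q_F - (18q_F + q_F²). Setting ∂π_F/∂q_F = 0: 75 - 6q_F - 2(q_O) = 0.
Orion's profit: π_O = (93 - 2Q)q_O - (8q_O + q_O²). Setting ∂π_O/∂q_O = 0: 85 - 6q_O - 2(q_F) = 0.
Best responses: q_F = (75 - 2q_O)/6, q_O = (85 - 2q_F)/6.
Substituting one into the other gives q_F = 35/4 and q_O = 45/4.

11.25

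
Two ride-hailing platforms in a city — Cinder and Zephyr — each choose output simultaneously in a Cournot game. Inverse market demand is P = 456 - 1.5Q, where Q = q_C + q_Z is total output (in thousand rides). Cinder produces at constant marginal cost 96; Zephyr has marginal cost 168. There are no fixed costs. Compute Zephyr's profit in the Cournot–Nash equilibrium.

3456

Cinder's profit: π_C = (456 - 1.5Q)q_C - (96q_C). Setting ∂π_C/∂q_C = 0: 360 - 3q_C - (3/2)(q_Z) = 0.
Zephyr's profit: π_Z = (456 - 1.5Q)q_Z - (168q_Z). Setting ∂π_Z/∂q_Z = 0: 288 - 3q_Z - (3/2)(q_C) = 0.
Rearranging gives the reaction functions q_C = (360 - (3/2)q_Z)/3 and q_Z = (288 - (3/2)q_C)/3.
Substituting one into the other gives q_C = 96 and q_Z = 48.
Price P = 456 - (3/2)·144 = 240.
Zephyr's profit: (240 - 168)·48 = 3456.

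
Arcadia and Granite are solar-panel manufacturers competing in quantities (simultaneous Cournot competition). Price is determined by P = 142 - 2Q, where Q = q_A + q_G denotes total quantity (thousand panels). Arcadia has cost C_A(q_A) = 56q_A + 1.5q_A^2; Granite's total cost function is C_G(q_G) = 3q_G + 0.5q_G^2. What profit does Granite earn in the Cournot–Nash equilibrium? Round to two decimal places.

1669.10

Arcadia's profit: π_A = (142 - 2Q)q_A - (56q_A + (3/2)q_A²). Setting ∂π_A/∂q_A = 0: 86 - 7q_A - 2(q_G) = 0.
Granite's first-order condition: 139 - 5q_G - 2(q_A) = 0.
Best responses: q_A = (86 - 2q_G)/7, q_G = (139 - 2q_A)/5.
Solving the pair: q_A = 152/31, q_G = 801/31.
Price P = 142 - 2·(953/31) = 80.5161.
Granite's profit: 80.5161·(801/31) - 3·(801/31) - (1/2)(801/31)² = 1669.0973.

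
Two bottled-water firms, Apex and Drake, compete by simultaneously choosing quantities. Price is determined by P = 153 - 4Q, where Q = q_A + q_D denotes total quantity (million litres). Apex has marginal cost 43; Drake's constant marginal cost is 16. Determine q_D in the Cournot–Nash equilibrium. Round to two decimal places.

Apex's profit: π_A = (153 - 4Q)q_A - (43q_A). Setting ∂π_A/∂q_A = 0: 110 - 8q_A - 4(q_D) = 0.
Drake's first-order condition: 137 - 8q_D - 4(q_A) = 0.
Rearranging gives the reaction functions q_A = (110 - 4q_D)/8 and q_D = (137 - 4q_A)/8.
Substituting one into the other gives q_A = 83/12 and q_D = 41/3.

13.67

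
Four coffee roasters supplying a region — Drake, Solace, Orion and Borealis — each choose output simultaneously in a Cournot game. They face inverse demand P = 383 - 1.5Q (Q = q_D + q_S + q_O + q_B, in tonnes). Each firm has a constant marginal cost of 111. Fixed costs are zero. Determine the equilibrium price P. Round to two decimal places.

165.40

Each firm earns π_i = (383 - 1.5Q)q_i - 111q_i.
First-order condition (treating rivals' output as given): 272 - 3q_i - (3/2)·Σ_{j≠i} q_j = 0.
By symmetry each firm produces the same amount; substituting Σ_{j≠i} q_j = 3q_i yields q_i = 272/(15/2) = 544/15.
Total output Q = 145.0667, so price P = 383 - (3/2)·145.0667 = 827/5.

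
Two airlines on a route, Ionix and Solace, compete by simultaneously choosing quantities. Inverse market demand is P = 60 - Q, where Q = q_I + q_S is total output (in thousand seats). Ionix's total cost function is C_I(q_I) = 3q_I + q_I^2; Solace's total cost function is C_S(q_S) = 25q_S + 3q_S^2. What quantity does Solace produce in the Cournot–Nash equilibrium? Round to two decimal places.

2.68

Ionix's profit: π_I = (60 - Q)q_I - (3q_I + q_I²). Setting ∂π_I/∂q_I = 0: 57 - 4q_I - (q_S) = 0.
Solace's profit: π_S = (60 - Q)q_S - (25q_S + 3q_S²). Setting ∂π_S/∂q_S = 0: 35 - 8q_S - (q_I) = 0.
So q_I = (57 - q_S)/4 and q_S = (35 - q_I)/8.
Solving the pair: q_I = 421/31, q_S = 83/31.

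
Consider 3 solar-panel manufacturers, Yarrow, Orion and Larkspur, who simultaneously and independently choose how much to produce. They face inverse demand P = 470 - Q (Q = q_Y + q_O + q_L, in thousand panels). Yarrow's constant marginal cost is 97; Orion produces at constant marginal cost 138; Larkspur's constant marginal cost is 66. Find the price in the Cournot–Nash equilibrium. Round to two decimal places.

192.75

Yarrow's profit: π_Y = (470 - Q)q_Y - (97q_Y). Setting ∂π_Y/∂q_Y = 0: 373 - 2q_Y - (q_O + q_L) = 0.
Orion's profit: π_O = (470 - Q)q_O - (138q_O). Setting ∂π_O/∂q_O = 0: 332 - 2q_O - (q_Y + q_L) = 0.
Larkspur's first-order condition: 404 - 2q_L - (q_Y + q_O) = 0.
Adding the 3 first-order conditions: 1109 − 4Q = 0, so Q = 1109/4.
Back-substituting: q_Y = (373 − 1109/4) = 383/4, q_O = (332 − 1109/4) = 219/4, q_L = (404 − 1109/4) = 507/4.
Total output Q = 1109/4, so price P = 470 - 1109/4 = 771/4.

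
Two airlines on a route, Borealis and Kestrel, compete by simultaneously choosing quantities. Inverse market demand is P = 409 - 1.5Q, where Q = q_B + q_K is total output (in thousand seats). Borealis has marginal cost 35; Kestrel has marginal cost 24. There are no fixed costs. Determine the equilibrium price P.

Borealis's profit: π_B = (409 - 1.5Q)q_B - (35q_B). Setting ∂π_B/∂q_B = 0: 374 - 3q_B - (3/2)(q_K) = 0.
Kestrel's first-order condition: 385 - 3q_K - (3/2)(q_B) = 0.
Rearranging gives the reaction functions q_B = (374 - (3/2)q_K)/3 and q_K = (385 - (3/2)q_B)/3.
Substituting one into the other gives q_B = 242/3 and q_K = 88.
Total output Q = 506/3, so price P = 409 - (3/2)·(506/3) = 156.

156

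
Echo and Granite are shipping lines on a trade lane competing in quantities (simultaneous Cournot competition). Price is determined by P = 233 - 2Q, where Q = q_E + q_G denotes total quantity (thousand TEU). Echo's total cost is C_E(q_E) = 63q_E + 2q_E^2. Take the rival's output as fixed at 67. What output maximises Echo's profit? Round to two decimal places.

With the rival's output fixed at 67, Echo's profit is π_E = (233 - 2·67 - 2q_E)q_E - (63q_E + 2q_E²) = (99 - 2q_E)q_E - (63q_E + 2q_E²).
∂π_E/∂q_E = 36 - 8q_E = 0, so q_E = 9/2.

4.50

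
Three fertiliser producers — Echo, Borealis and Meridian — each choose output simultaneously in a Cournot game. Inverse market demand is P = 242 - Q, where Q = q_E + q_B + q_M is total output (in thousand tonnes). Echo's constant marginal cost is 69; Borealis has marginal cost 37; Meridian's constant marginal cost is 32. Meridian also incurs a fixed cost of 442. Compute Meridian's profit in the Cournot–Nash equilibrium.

3527

Echo's profit: π_E = (242 - Q)q_E - (69q_E). Setting ∂π_E/∂q_E = 0: 173 - 2q_E - (q_B + q_M) = 0.
Borealis's profit: π_B = (242 - Q)q_B - (37q_B). Setting ∂π_B/∂q_B = 0: 205 - 2q_B - (q_E + q_M) = 0.
Meridian's profit: π_M = (242 - Q)q_M - (32q_M). Setting ∂π_M/∂q_M = 0: 210 - 2q_M - (q_E + q_B) = 0.
Adding the 3 conditions: 588 − 2Q − 2Q = 0, i.e. Q = 147.
Back-substituting: q_E = (173 − 147) = 26, q_B = (205 − 147) = 58, q_M = (210 − 147) = 63.
Price P = 242 - 147 = 95.
Meridian's profit: (95 - 32)·63 - 442 = 3527.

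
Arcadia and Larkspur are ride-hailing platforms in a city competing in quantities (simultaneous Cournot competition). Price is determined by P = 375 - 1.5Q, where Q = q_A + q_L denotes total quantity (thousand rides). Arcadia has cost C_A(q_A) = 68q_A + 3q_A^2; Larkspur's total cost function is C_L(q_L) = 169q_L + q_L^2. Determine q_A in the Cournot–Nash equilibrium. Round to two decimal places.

Arcadia's profit: π_A = (375 - 1.5Q)q_A - (68q_A + 3q_A²). Setting ∂π_A/∂q_A = 0: 307 - 9q_A - (3/2)(q_L) = 0.
Larkspur's first-order condition: 206 - 5q_L - (3/2)(q_A) = 0.
Rearranging gives the reaction functions q_A = (307 - (3/2)q_L)/9 and q_L = (206 - (3/2)q_A)/5.
Substituting one into the other gives q_A = 28.6784 and q_L = 1858/57.

28.68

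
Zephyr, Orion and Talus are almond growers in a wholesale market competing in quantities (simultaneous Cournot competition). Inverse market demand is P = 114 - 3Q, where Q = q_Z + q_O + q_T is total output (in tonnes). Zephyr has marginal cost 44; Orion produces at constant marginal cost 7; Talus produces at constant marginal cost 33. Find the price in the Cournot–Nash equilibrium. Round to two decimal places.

49.50

Zephyr's profit: π_Z = (114 - 3Q)q_Z - (44q_Z). Setting ∂π_Z/∂q_Z = 0: 70 - 6q_Z - 3(q_O + q_T) = 0.
Orion's first-order condition: 107 - 6q_O - 3(q_Z + q_T) = 0.
Talus's profit: π_T = (114 - 3Q)q_T - (33q_T). Setting ∂π_T/∂q_T = 0: 81 - 6q_T - 3(q_Z + q_O) = 0.
Adding the 3 conditions: 258 − 6Q − 6Q = 0, i.e. Q = 43/2.
Back-substituting: q_Z = (70 − 129/2)/3 = 11/6, q_O = (107 − 129/2)/3 = 85/6, q_T = (81 − 129/2)/3 = 11/2.
Total output Q = 43/2, so price P = 114 - 3·(43/2) = 99/2.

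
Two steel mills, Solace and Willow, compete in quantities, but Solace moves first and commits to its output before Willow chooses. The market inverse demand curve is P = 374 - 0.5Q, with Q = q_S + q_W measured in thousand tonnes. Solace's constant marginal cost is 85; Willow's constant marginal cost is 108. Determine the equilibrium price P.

Solve by backward induction. Given q_S, the follower Willow maximises π_W = (374 - (1/2)q_S - (1/2)q_W)q_W - 108q_W.
∂π_W/∂q_W = 266 - (1/2)q_S - q_W = 0 gives the reaction function q_W = (266 - (1/2)q_S).
Solace substitutes q_W(q_S) into its own profit: π_S = q_S(374 - (1/2)q_S - (266 - (1/2)q_S)/2) - 85q_S = (241 - (1/4)q_S)q_S - 85q_S.
Leader FOC: 156 - (1/2)q_S = 0, so q_S = 312.
Then q_W = (266 - (1/2)·312) = 110.
Total output Q = 422, so price P = 374 - (1/2)·422 = 163.

163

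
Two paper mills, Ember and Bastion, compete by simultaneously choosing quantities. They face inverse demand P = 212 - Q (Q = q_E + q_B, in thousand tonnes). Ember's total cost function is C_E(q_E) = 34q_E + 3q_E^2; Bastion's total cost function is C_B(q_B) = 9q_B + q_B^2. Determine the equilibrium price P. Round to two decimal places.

148.94

Ember's profit: π_E = (212 - Q)q_E - (34q_E + 3q_E²). Setting ∂π_E/∂q_E = 0: 178 - 8q_E - (q_B) = 0.
Bastion's profit: π_B = (212 - Q)q_B - (9q_B + q_B²). Setting ∂π_B/∂q_B = 0: 203 - 4q_B - (q_E) = 0.
Best responses: q_E = (178 - q_B)/8, q_B = (203 - q_E)/4.
Solving the pair: q_E = 509/31, q_B = 1446/31.
Total output Q = 1955/31, so price P = 212 - 1955/31 = 148.9355.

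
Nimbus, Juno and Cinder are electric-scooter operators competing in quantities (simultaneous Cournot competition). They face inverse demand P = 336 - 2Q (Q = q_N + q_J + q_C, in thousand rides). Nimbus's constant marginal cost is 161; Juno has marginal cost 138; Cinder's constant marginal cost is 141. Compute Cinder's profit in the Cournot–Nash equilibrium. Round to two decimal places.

Nimbus's profit: π_N = (336 - 2Q)q_N - (161q_N). Setting ∂π_N/∂q_N = 0: 175 - 4q_N - 2(q_J + q_C) = 0.
Juno's first-order condition: 198 - 4q_J - 2(q_N + q_C) = 0.
Cinder's first-order condition: 195 - 4q_C - 2(q_N + q_J) = 0.
Adding the 3 first-order conditions: 568 − 8Q = 0, so Q = 71.
Back-substituting: q_N = (175 − 142)/2 = 33/2, q_J = (198 − 142)/2 = 28, q_C = (195 − 142)/2 = 53/2.
Price P = 336 - 2·71 = 194.
Cinder's profit: (194 - 141)·(53/2) = 1404.5000.

1404.50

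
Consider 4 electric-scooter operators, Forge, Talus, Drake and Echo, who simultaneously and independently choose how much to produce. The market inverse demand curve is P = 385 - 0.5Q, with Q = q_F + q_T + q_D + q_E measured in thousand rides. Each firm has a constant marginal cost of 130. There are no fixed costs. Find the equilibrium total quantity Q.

A representative firm's profit is π_i = q_i(385 - 0.5Q) - 130q_i.
Setting ∂π_i/∂q_i = 0 with rivals' quantities fixed: 255 - q_i - (1/2)·Σ_{j≠i} q_j = 0.
By symmetry each firm produces the same amount; substituting Σ_{j≠i} q_j = 3q_i yields q_i = 255/(5/2) = 102.
Total output Q = 102 + 102 + 102 + 102 = 408.

408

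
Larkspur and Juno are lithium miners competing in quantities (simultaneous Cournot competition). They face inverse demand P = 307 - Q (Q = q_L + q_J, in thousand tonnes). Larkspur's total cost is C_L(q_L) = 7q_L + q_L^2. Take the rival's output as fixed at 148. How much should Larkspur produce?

With the rival's output fixed at 148, Larkspur's profit is π_L = (307 - 148 - q_L)q_L - (7q_L + q_L²) = (159 - q_L)q_L - (7q_L + q_L²).
∂π_L/∂q_L = 152 - 4q_L = 0, so q_L = 38.

38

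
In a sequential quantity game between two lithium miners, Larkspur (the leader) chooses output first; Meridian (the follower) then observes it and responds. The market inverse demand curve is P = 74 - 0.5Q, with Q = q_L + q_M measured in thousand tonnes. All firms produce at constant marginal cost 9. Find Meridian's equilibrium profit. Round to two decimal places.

Solve by backward induction. Given q_L, the follower Meridian maximises π_M = (74 - (1/2)q_L - (1/2)q_M)q_M - 9q_M.
Follower FOC: 65 - (1/2)q_L - q_M = 0, so q_M(q_L) = (65 - (1/2)q_L).
Larkspur substitutes q_M(q_L) into its own profit: π_L = q_L(74 - (1/2)q_L - (65 - (1/2)q_L)/2) - 9q_L = (83/2 - (1/4)q_L)q_L - 9q_L.
The leader's first-order condition 65/2 - (1/2)q_L = 0 yields q_L = 65.
Then q_M = (65 - (1/2)·65) = 65/2.
Price P = 74 - (1/2)·(195/2) = 101/4.
Meridian's profit: (101/4 - 9)·(65/2) = 528.1250.

528.13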